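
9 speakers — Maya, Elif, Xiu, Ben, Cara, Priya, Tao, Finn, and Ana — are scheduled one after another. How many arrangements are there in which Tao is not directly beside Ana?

There are 9! = 362880 arrangements in all. If Tao and Ana are adjacent, merging them into one block gives 2·(8)! = 80640 arrangements.
Complementary counting: 362880 − 80640 = 282240.

282240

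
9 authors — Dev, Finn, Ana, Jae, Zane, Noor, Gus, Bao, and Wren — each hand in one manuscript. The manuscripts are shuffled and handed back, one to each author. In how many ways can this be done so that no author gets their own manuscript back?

133496

Let Aᵢ be the assignments in which author i gets their own manuscript. We want the size of the complement of A₁∪…∪A_9.
By inclusion–exclusion this is Σ_{j=0}^{9} (−1)^j C(9,j)·(9−j)!.
Computing: 362880 − 362880 + 181440 − 60480 + 15120 − 3024 + 504 − 72 + 9 − 1 = 133496.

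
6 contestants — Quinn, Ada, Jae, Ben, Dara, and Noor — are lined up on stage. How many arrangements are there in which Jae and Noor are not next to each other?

There are 6! = 720 arrangements in all. If Jae and Noor are adjacent, merging them into one block gives 2·(5)! = 240 arrangements.
So 720 − 240 = 480 arrangements keep them apart.

480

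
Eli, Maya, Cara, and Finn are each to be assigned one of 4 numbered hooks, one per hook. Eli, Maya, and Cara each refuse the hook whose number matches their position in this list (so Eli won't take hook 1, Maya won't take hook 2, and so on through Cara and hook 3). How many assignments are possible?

11

Let Aᵢ (for i ∈ {1, 2, 3}) be the placements that put person i in their forbidden hook. Any j of these fix j positions, leaving (4−j)! ways to fill the rest, and there are C(3,j) ways to pick which j.
By inclusion–exclusion, the number of valid placements is Σ_{j=0}^{3} (−1)^j C(3,j)·(4−j)!.
Computing: 24 − 18 + 6 − 1 = 11.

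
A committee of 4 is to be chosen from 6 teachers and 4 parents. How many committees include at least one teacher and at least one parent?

194

Unrestricted: C(10,4) = 210 ways to pick any 4 of the 10.
Selections missing a whole group: no teachers → C(4,4) = 1; no parents → C(6,4) = 15.
Both groups omitted at once is impossible, so 210 − 16 = 194.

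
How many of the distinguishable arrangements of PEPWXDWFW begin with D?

3360

Fix D in the first position and arrange the remaining 8 letters.
Those 8 letters have P appearing twice and W appearing 3 times, giving (8)!/(3!·2!) = 3360.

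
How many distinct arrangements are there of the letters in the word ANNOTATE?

5040

ANNOTATE has 8 letters with A appearing twice, N appearing twice, and T appearing twice.
So there are 8! / (2!·2!·2!) = 5040 distinguishable arrangements.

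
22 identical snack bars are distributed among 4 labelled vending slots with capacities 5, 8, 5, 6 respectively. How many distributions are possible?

By stars and bars, unrestricted non-negative solutions to x_1+…+x_4 = 22 number C(22+3,3) = 2300.
Subtract solutions that violate a single cap (substitute x_i' = x_i − (cap_i+1)): x_1 ≥ 6 gives C(19,3) = 969; x_2 ≥ 9 gives C(16,3) = 560; x_3 ≥ 6 gives C(19,3) = 969; x_4 ≥ 7 gives C(18,3) = 816. Together 3314.
Add back pairs where two caps are both exceeded: 120 + 286 + 220 + 120 + 84 + 220 = 1050.
Subtract triples: 4 + 1 + 20 + 1 = 26.
By inclusion–exclusion the count is 2300 − 3314 + 1050 − 26 = 10.

10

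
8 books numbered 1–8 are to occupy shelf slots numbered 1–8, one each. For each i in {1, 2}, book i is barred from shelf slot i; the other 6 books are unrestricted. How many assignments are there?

Let Aᵢ (for i ∈ {1, 2}) be the placements that put book i in its forbidden shelf slot. Any j of these fix j positions, leaving (8−j)! ways to fill the rest, and there are C(2,j) ways to pick which j.
By inclusion–exclusion, the number of valid placements is Σ_{j=0}^{2} (−1)^j C(2,j)·(8−j)!.
Computing: 40320 − 10080 + 720 = 30960.

30960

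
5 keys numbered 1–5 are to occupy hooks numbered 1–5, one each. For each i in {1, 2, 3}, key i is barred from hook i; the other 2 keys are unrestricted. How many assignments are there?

Let Aᵢ (for i ∈ {1, 2, 3}) be the placements that put key i in its forbidden hook. Any j of these fix j positions, leaving (5−j)! ways to fill the rest, and there are C(3,j) ways to pick which j.
By inclusion–exclusion, the number of valid placements is Σ_{j=0}^{3} (−1)^j C(3,j)·(5−j)!.
Computing: 120 − 72 + 18 − 2 = 64.

64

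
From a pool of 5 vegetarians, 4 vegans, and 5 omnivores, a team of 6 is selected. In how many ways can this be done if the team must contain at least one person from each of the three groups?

Total 6-person selections from all 14: C(14,6) = 3003.
Subtract selections that omit an entire group: no vegetarians → C(9,6) = 84; no vegans → C(10,6) = 210; no omnivores → C(9,6) = 84.
Add back selections omitting two groups (i.e. drawn from a single group): C(5,6) + C(4,6) + C(5,6) = 0.
By inclusion–exclusion: 3003 − 378 + 0 = 2625.

2625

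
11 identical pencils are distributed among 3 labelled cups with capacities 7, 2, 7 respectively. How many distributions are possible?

Ignoring the caps, the number of non-negative solutions to x_1+…+x_3 = 11 is C(13,2) = 78.
Subtract solutions that violate a single cap (substitute x_i' = x_i − (cap_i+1)): x_1 ≥ 8 gives C(5,2) = 10; x_2 ≥ 3 gives C(10,2) = 45; x_3 ≥ 8 gives C(5,2) = 10. Together 65.
Add back pairs where two caps are both exceeded: 1 + 0 + 1 = 2.
By inclusion–exclusion the count is 78 − 65 + 2 = 15.

15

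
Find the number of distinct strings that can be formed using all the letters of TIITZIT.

140

TIITZIT has 7 letters with I appearing 3 times and T appearing 3 times.
Dividing 7! = 5040 by 3!·3! = 36 for the repeated letters gives 140.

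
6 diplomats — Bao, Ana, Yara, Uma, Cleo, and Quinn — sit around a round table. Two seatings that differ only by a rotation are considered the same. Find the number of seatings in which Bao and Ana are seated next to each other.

48

Treat {Bao, Ana} as one unit (2 internal orders) and seat the resulting 5 units around the table: (4)! circular arrangements.
So 2 × (4)! = 2 × 24 = 48.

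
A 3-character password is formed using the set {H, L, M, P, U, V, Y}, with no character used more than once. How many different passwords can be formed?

210

Choose and order 3 of the 7 symbols: the first character has 7 options, the next 6, then 5.
That product is 7 × 6 × 5 = 210.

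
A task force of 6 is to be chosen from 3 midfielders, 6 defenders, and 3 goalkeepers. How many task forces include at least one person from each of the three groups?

Unrestricted: C(12,6) = 924 ways to pick any 6 of the 12.
Subtract selections that omit an entire group: no midfielders → C(9,6) = 84; no defenders → C(6,6) = 1; no goalkeepers → C(9,6) = 84.
Add back selections omitting two groups (i.e. drawn from a single group): C(3,6) + C(6,6) + C(3,6) = 1.
By inclusion–exclusion: 924 − 169 + 1 = 756.

756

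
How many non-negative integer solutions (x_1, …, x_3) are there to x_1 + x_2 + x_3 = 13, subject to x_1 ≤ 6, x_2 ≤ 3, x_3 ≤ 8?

Ignoring the caps, the number of non-negative solutions to x_1+…+x_3 = 13 is C(15,2) = 105.
Subtract solutions that violate a single cap (substitute x_i' = x_i − (cap_i+1)): x_1 ≥ 7 gives C(8,2) = 28; x_2 ≥ 4 gives C(11,2) = 55; x_3 ≥ 9 gives C(6,2) = 15. Together 98.
Add back pairs where two caps are both exceeded: 6 + 0 + 1 = 7.
By inclusion–exclusion the count is 105 − 98 + 7 = 14.

14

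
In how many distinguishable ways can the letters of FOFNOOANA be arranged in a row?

The 9 letters of FOFNOOANA have repeats: A appearing twice, F appearing twice, N appearing twice, and O appearing 3 times.
Dividing 9! = 362880 by 3!·2!·2!·2! = 48 for the repeated letters gives 7560.

7560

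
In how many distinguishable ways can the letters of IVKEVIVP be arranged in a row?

3360

Letter multiplicities in IVKEVIVP: E×1, I×2, K×1, P×1, V×3.
So there are 8! / (3!·2!) = 3360 distinguishable arrangements.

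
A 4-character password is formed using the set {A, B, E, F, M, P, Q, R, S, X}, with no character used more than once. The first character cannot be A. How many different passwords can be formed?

The first character has 10−1 = 9 choices (anything except A).
The remaining 3 characters are filled from the other 9 symbols without repetition: 9 × 8 × 7 = 504.
Total: 9 × 504 = 4536.

4536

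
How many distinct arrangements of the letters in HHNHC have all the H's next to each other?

6

Treat the 3 copies of H as a single block. The multiset to arrange is then {HHH, C, N}, 3 items in all.
All 3 items are distinct, so there are (3)! = 6 arrangements.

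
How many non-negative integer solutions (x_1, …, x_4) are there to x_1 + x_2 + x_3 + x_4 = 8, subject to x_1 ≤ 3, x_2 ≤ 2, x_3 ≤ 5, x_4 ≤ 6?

Without the upper bounds there are C(11,3) = 165 ways to split 8 among 4 variables.
Subtract solutions that violate a single cap (substitute x_i' = x_i − (cap_i+1)): x_1 ≥ 4 gives C(7,3) = 35; x_2 ≥ 3 gives C(8,3) = 56; x_3 ≥ 6 gives C(5,3) = 10; x_4 ≥ 7 gives C(4,3) = 4. Together 105.
Add back pairs where two caps are both exceeded: 4 + 0 + 0 + 0 + 0 + 0 = 4.
By inclusion–exclusion the count is 165 − 105 + 4 = 64.

64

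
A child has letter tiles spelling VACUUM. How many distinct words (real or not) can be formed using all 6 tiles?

360

The 6 letters of VACUUM have repeats: U appearing twice.
The number of distinct arrangements is 6!/(2!) = 720/2 = 360.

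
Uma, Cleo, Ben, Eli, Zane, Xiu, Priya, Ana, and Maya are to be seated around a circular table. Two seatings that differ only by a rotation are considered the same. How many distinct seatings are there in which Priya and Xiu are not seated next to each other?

All circular seatings of 9 people number (8)! = 40320.
Seatings with Priya beside Xiu: treat them as a block with 2 internal orders, giving 2 × (7)! = 10080.
Subtracting, 40320 − 10080 = 30240.

30240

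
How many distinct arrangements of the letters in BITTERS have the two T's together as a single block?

720

Treat the 2 copies of T as a single block. The multiset to arrange is then {TT, B, E, I, R, S}, 6 items in all.
All 6 items are distinct, so there are (6)! = 720 arrangements.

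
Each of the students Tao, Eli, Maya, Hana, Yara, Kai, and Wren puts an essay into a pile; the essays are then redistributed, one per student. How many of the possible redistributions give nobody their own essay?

Let Aᵢ be the assignments in which student i gets their own essay. We want the size of the complement of A₁∪…∪A_7.
By inclusion–exclusion this is Σ_{j=0}^{7} (−1)^j C(7,j)·(7−j)!.
Computing: 5040 − 5040 + 2520 − 840 + 210 − 42 + 7 − 1 = 1854.

1854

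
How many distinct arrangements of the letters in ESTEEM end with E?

Fix E in the last position and arrange the remaining 5 letters.
Those 5 letters have E appearing twice, giving (5)!/(2!) = 60.

60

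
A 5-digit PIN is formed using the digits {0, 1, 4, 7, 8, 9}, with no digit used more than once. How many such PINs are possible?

720

Choose and order 5 of the 6 symbols: the first digit has 6 options, the next 5, and so on down to 2.
6 × 5 × 4 × 3 × 2 = 720.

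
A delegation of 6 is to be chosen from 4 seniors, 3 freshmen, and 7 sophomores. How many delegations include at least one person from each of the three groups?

2331

Unrestricted: C(14,6) = 3003 ways to pick any 6 of the 14.
Selections missing a whole group: no seniors → C(10,6) = 210; no freshmen → C(11,6) = 462; no sophomores → C(7,6) = 7.
Add back selections omitting two groups (i.e. drawn from a single group): C(4,6) + C(3,6) + C(7,6) = 7.
By inclusion–exclusion: 3003 − 679 + 7 = 2331.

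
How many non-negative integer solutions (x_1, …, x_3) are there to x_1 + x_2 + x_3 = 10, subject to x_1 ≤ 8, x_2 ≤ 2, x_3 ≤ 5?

15

By stars and bars, unrestricted non-negative solutions to x_1+…+x_3 = 10 number C(10+2,2) = 66.
Subtract solutions that violate a single cap (substitute x_i' = x_i − (cap_i+1)): x_1 ≥ 9 gives C(3,2) = 3; x_2 ≥ 3 gives C(9,2) = 36; x_3 ≥ 6 gives C(6,2) = 15. Together 54.
Add back pairs where two caps are both exceeded: 0 + 0 + 3 = 3.
By inclusion–exclusion the count is 66 − 54 + 3 = 15.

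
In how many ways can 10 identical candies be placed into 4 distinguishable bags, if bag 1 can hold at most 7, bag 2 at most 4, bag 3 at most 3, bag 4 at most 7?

130

Ignoring the caps, the number of non-negative solutions to x_1+…+x_4 = 10 is C(13,3) = 286.
Subtract solutions that violate a single cap (substitute x_i' = x_i − (cap_i+1)): x_1 ≥ 8 gives C(5,3) = 10; x_2 ≥ 5 gives C(8,3) = 56; x_3 ≥ 4 gives C(9,3) = 84; x_4 ≥ 8 gives C(5,3) = 10. Together 160.
Add back pairs where two caps are both exceeded: 0 + 0 + 0 + 4 + 0 + 0 = 4.
By inclusion–exclusion the count is 286 − 160 + 4 = 130.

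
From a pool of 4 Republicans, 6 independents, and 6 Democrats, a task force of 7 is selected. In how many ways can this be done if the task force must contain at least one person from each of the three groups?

Unrestricted: C(16,7) = 11440 ways to pick any 7 of the 16.
Selections missing a whole group: no Republicans → C(12,7) = 792; no independents → C(10,7) = 120; no Democrats → C(10,7) = 120.
Add back selections omitting two groups (i.e. drawn from a single group): C(4,7) + C(6,7) + C(6,7) = 0.
By inclusion–exclusion: 11440 − 1032 + 0 = 10408.

10408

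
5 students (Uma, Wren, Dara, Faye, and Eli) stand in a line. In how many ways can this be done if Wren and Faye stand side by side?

48

Glue Wren and Faye into one block (2 internal orders), leaving 4 units to arrange in a row.
So the count is 2·(4)! = 48.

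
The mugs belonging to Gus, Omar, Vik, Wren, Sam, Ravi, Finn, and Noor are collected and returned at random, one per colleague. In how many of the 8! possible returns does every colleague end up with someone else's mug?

This is the derangement count D_8: permutations of 8 items with no fixed point.
By inclusion–exclusion this is Σ_{j=0}^{8} (−1)^j C(8,j)·(8−j)!.
Computing: 40320 − 40320 + 20160 − 6720 + 1680 − 336 + 56 − 8 + 1 = 14833.

14833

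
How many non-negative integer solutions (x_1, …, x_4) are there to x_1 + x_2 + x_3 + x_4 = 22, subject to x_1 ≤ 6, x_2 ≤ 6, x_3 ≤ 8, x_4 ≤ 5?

20

Without the upper bounds there are C(25,3) = 2300 ways to split 22 among 4 variables.
Subtract solutions that violate a single cap (substitute x_i' = x_i − (cap_i+1)): x_1 ≥ 7 gives C(18,3) = 816; x_2 ≥ 7 gives C(18,3) = 816; x_3 ≥ 9 gives C(16,3) = 560; x_4 ≥ 6 gives C(19,3) = 969. Together 3161.
Add back pairs where two caps are both exceeded: 165 + 84 + 220 + 84 + 220 + 120 = 893.
Subtract triples: 0 + 10 + 1 + 1 = 12.
By inclusion–exclusion the count is 2300 − 3161 + 893 − 12 = 20.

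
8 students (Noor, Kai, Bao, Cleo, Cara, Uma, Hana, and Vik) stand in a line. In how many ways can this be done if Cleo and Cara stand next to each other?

10080

Glue Cleo and Cara into one block (2 internal orders), leaving 7 units to arrange in a row.
That gives 2 × 7! = 2 × 5040 = 10080.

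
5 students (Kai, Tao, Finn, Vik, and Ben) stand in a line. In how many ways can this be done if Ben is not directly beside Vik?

There are 5! = 120 arrangements in all. If Ben and Vik are adjacent, merging them into one block gives 2·(4)! = 48 arrangements.
Complementary counting: 120 − 48 = 72.

72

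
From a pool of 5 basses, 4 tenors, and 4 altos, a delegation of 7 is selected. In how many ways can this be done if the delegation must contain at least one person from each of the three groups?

1636

Unrestricted: C(13,7) = 1716 ways to pick any 7 of the 13.
Subtract selections that omit an entire group: no basses → C(8,7) = 8; no tenors → C(9,7) = 36; no altos → C(9,7) = 36.
Add back selections omitting two groups (i.e. drawn from a single group): C(5,7) + C(4,7) + C(4,7) = 0.
By inclusion–exclusion: 1716 − 80 + 0 = 1636.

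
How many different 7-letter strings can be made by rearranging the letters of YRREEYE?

210

Letter multiplicities in YRREEYE: E×3, R×2, Y×2.
So there are 7! / (3!·2!·2!) = 210 distinguishable arrangements.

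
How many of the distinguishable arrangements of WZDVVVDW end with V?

Fix V in the last position and arrange the remaining 7 letters.
Those 7 letters have D appearing twice, V appearing twice, and W appearing twice, giving (7)!/(2!·2!·2!) = 630.

630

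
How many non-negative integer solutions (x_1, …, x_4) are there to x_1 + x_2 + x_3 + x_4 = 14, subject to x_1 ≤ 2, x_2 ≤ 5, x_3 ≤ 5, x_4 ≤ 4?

Ignoring the caps, the number of non-negative solutions to x_1+…+x_4 = 14 is C(17,3) = 680.
Subtract solutions that violate a single cap (substitute x_i' = x_i − (cap_i+1)): x_1 ≥ 3 gives C(14,3) = 364; x_2 ≥ 6 gives C(11,3) = 165; x_3 ≥ 6 gives C(11,3) = 165; x_4 ≥ 5 gives C(12,3) = 220. Together 914.
Add back pairs where two caps are both exceeded: 56 + 56 + 84 + 10 + 20 + 20 = 246.
Subtract triples: 0 + 1 + 1 + 0 = 2.
By inclusion–exclusion the count is 680 − 914 + 246 − 2 = 10.

10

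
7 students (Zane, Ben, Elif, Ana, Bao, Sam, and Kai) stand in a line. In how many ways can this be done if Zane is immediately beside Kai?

Glue Zane and Kai into one block (2 internal orders), leaving 6 units to arrange in a row.
So the count is 2·(6)! = 1440.

1440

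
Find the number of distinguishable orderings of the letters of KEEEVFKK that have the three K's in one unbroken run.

Treat the 3 copies of K as a single block. The multiset to arrange is then {KKK, E, E, E, F, V}, 6 items in all.
That gives (6)!/(3!) = 120 arrangements.

120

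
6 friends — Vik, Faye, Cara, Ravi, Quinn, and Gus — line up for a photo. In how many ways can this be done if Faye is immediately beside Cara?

Treat {Faye, Cara} as a single unit. There are 5 units to order, and the pair itself can be ordered 2 ways.
So the count is 2·(5)! = 240.

240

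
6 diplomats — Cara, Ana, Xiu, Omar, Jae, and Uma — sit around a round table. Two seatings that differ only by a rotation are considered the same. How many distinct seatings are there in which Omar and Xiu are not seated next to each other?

72

Without the restriction there are (5)! = 120 seatings.
Seatings with Omar beside Xiu: treat them as a block with 2 internal orders, giving 2 × (4)! = 48.
Subtracting, 120 − 48 = 72.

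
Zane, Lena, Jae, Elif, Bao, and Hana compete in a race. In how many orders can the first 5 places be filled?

720

There are 6 choices for 1st place, 5 for 2nd, and so on down to 2 for position 5.
That gives 6 × 5 × 4 × 3 × 2 = 720.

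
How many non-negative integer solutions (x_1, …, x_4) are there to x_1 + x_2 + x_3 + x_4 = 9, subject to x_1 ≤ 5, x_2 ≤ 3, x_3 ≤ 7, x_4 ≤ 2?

67

By stars and bars, unrestricted non-negative solutions to x_1+…+x_4 = 9 number C(9+3,3) = 220.
Subtract solutions that violate a single cap (substitute x_i' = x_i − (cap_i+1)): x_1 ≥ 6 gives C(6,3) = 20; x_2 ≥ 4 gives C(8,3) = 56; x_3 ≥ 8 gives C(4,3) = 4; x_4 ≥ 3 gives C(9,3) = 84. Together 164.
Add back pairs where two caps are both exceeded: 0 + 0 + 1 + 0 + 10 + 0 = 11.
By inclusion–exclusion the count is 220 − 164 + 11 = 67.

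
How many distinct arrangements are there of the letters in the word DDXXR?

30

DDXXR has 5 letters with D appearing twice and X appearing twice.
So there are 5! / (2!·2!) = 30 distinguishable arrangements.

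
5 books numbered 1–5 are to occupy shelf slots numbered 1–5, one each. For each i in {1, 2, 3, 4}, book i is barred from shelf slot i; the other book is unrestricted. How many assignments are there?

53

Let Aᵢ (for 1 ≤ i ≤ 4) be the placements that put book i in its forbidden shelf slot. Any j of these fix j positions, leaving (5−j)! ways to fill the rest, and there are C(4,j) ways to pick which j.
By inclusion–exclusion, the number of valid placements is Σ_{j=0}^{4} (−1)^j C(4,j)·(5−j)!.
Computing: 120 − 96 + 36 − 8 + 1 = 53.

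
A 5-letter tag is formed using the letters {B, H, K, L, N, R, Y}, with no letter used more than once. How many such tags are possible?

Choose and order 5 of the 7 symbols: the first letter has 7 options, the next 6, and so on down to 3.
7 × 6 × 5 × 4 × 3 = 2520.

2520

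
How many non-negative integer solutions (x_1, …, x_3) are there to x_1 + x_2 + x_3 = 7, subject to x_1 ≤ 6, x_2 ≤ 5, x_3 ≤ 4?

26

By stars and bars, unrestricted non-negative solutions to x_1+…+x_3 = 7 number C(7+2,2) = 36.
Subtract solutions that violate a single cap (substitute x_i' = x_i − (cap_i+1)): x_1 ≥ 7 gives C(2,2) = 1; x_2 ≥ 6 gives C(3,2) = 3; x_3 ≥ 5 gives C(4,2) = 6. Together 10.
No two caps can be exceeded simultaneously, so the pair terms are all 0.
By inclusion–exclusion the count is 36 − 10 + 0 = 26.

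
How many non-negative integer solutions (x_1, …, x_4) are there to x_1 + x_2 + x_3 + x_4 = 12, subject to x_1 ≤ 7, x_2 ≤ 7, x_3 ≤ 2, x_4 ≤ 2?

45

Ignoring the caps, the number of non-negative solutions to x_1+…+x_4 = 12 is C(15,3) = 455.
Subtract solutions that violate a single cap (substitute x_i' = x_i − (cap_i+1)): x_1 ≥ 8 gives C(7,3) = 35; x_2 ≥ 8 gives C(7,3) = 35; x_3 ≥ 3 gives C(12,3) = 220; x_4 ≥ 3 gives C(12,3) = 220. Together 510.
Add back pairs where two caps are both exceeded: 0 + 4 + 4 + 4 + 4 + 84 = 100.
By inclusion–exclusion the count is 455 − 510 + 100 = 45.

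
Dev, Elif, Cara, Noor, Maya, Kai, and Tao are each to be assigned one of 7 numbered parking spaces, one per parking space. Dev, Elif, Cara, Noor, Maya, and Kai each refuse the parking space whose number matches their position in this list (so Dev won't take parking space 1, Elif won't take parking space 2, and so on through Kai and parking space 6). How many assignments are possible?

2119

Let Aᵢ (for 1 ≤ i ≤ 6) be the placements that put person i in their forbidden parking space. Any j of these fix j positions, leaving (7−j)! ways to fill the rest, and there are C(6,j) ways to pick which j.
By inclusion–exclusion, the number of valid placements is Σ_{j=0}^{6} (−1)^j C(6,j)·(7−j)!.
Computing: 5040 − 4320 + 1800 − 480 + 90 − 12 + 1 = 2119.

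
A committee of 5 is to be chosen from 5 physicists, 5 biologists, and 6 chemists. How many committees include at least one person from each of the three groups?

Unrestricted: C(16,5) = 4368 ways to pick any 5 of the 16.
Selections missing a whole group: no physicists → C(11,5) = 462; no biologists → C(11,5) = 462; no chemists → C(10,5) = 252.
Add back selections omitting two groups (i.e. drawn from a single group): C(5,5) + C(5,5) + C(6,5) = 8.
By inclusion–exclusion: 4368 − 1176 + 8 = 3200.

3200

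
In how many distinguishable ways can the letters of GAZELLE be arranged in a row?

1260

The 7 letters of GAZELLE have repeats: E appearing twice and L appearing twice.
Dividing 7! = 5040 by 2!·2! = 4 for the repeated letters gives 1260.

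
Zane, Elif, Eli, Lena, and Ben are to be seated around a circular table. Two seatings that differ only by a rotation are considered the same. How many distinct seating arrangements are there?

24

Around a circle, 5 distinct people have 5!/5 = (4)! = 24 rotationally distinct seatings.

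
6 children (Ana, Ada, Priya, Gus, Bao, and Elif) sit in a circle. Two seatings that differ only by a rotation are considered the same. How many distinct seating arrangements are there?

Around a circle, 6 distinct people have 6!/6 = (5)! = 120 rotationally distinct seatings.

120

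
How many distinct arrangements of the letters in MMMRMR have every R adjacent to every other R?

5

Treat the 2 copies of R as a single block. The multiset to arrange is then {RR, M, M, M, M}, 5 items in all.
That gives (5)!/(4!) = 5 arrangements.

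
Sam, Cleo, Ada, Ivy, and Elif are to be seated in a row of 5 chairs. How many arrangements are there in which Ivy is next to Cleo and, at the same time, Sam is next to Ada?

24

Treat {Ivy,Cleo} as one block (2 orders) and {Sam,Ada} as another (2 orders).
That leaves 3 units to arrange: 2 × 2 × 3! = 4 × 6 = 24.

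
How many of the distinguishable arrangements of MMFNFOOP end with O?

Fix O in the last position and arrange the remaining 7 letters.
Those 7 letters have F appearing twice and M appearing twice, giving (7)!/(2!·2!) = 1260.

1260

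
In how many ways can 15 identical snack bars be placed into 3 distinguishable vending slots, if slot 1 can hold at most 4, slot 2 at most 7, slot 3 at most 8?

15

By stars and bars, unrestricted non-negative solutions to x_1+…+x_3 = 15 number C(15+2,2) = 136.
Subtract solutions that violate a single cap (substitute x_i' = x_i − (cap_i+1)): x_1 ≥ 5 gives C(12,2) = 66; x_2 ≥ 8 gives C(9,2) = 36; x_3 ≥ 9 gives C(8,2) = 28. Together 130.
Add back pairs where two caps are both exceeded: 6 + 3 + 0 = 9.
By inclusion–exclusion the count is 136 − 130 + 9 = 15.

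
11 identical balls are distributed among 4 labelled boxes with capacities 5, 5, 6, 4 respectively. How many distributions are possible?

By stars and bars, unrestricted non-negative solutions to x_1+…+x_4 = 11 number C(11+3,3) = 364.
Subtract solutions that violate a single cap (substitute x_i' = x_i − (cap_i+1)): x_1 ≥ 6 gives C(8,3) = 56; x_2 ≥ 6 gives C(8,3) = 56; x_3 ≥ 7 gives C(7,3) = 35; x_4 ≥ 5 gives C(9,3) = 84. Together 231.
Add back pairs where two caps are both exceeded: 0 + 0 + 1 + 0 + 1 + 0 = 2.
By inclusion–exclusion the count is 364 − 231 + 2 = 135.

135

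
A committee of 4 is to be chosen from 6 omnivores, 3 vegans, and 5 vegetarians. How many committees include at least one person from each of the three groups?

Unrestricted: C(14,4) = 1001 ways to pick any 4 of the 14.
Selections missing a whole group: no omnivores → C(8,4) = 70; no vegans → C(11,4) = 330; no vegetarians → C(9,4) = 126.
Add back selections omitting two groups (i.e. drawn from a single group): C(6,4) + C(3,4) + C(5,4) = 20.
By inclusion–exclusion: 1001 − 526 + 20 = 495.

495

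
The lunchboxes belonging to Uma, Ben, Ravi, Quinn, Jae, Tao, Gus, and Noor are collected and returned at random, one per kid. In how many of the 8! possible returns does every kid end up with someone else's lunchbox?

14833

This is the derangement count D_8: permutations of 8 items with no fixed point.
By inclusion–exclusion this is Σ_{j=0}^{8} (−1)^j C(8,j)·(8−j)!.
Computing: 40320 − 40320 + 20160 − 6720 + 1680 − 336 + 56 − 8 + 1 = 14833.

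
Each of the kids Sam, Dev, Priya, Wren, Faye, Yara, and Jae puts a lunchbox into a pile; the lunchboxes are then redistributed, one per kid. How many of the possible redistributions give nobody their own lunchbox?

Count assignments avoiding every fixed point. For any j of the 7 kids fixed to their own lunchbox, the other 7−j can be arranged in (7−j)! ways.
By inclusion–exclusion this is Σ_{j=0}^{7} (−1)^j C(7,j)·(7−j)!.
Computing: 5040 − 5040 + 2520 − 840 + 210 − 42 + 7 − 1 = 1854.

1854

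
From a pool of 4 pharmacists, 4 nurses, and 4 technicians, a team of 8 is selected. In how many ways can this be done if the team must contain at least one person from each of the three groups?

492

With no constraint there are C(12,8) = 495 possible selections.
Subtract selections that omit an entire group: no pharmacists → C(8,8) = 1; no nurses → C(8,8) = 1; no technicians → C(8,8) = 1.
Add back selections omitting two groups (i.e. drawn from a single group): C(4,8) + C(4,8) + C(4,8) = 0.
By inclusion–exclusion: 495 − 3 + 0 = 492.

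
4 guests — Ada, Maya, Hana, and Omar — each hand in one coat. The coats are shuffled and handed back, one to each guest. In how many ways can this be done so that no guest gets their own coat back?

Count assignments avoiding every fixed point. For any j of the 4 guests fixed to their own coat, the other 4−j can be arranged in (4−j)! ways.
By inclusion–exclusion this is Σ_{j=0}^{4} (−1)^j C(4,j)·(4−j)!.
Computing: 24 − 24 + 12 − 4 + 1 = 9.

9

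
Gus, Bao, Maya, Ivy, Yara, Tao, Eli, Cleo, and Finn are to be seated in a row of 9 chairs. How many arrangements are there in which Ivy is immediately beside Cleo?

Glue Ivy and Cleo into one block (2 internal orders), leaving 8 units to arrange in a row.
That gives 2 × 8! = 2 × 40320 = 80640.

80640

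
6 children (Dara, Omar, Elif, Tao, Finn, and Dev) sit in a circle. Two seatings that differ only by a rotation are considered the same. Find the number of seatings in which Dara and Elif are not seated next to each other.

72

All circular seatings of 6 people number (5)! = 120.
Those with Dara next to Elif: fuse the pair into one unit and seat 5 units around a circle — 2·(4)! = 48.
Subtracting, 120 − 48 = 72.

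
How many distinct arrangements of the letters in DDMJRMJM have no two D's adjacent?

There are 8!/(3!·2!·2!) = 1680 arrangements of DDMJRMJM in total.
Arrangements with the D's together: treat DD as one letter, giving (7)!/(3!·2!) = 420.
Hence 1680 − 420 = 1260.

1260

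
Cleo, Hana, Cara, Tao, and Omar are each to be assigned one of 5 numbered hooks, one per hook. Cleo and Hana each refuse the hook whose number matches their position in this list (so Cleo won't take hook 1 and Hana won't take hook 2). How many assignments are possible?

78

Let Aᵢ (for i ∈ {1, 2}) be the placements that put person i in their forbidden hook. Any j of these fix j positions, leaving (5−j)! ways to fill the rest, and there are C(2,j) ways to pick which j.
By inclusion–exclusion, the number of valid placements is Σ_{j=0}^{2} (−1)^j C(2,j)·(5−j)!.
Computing: 120 − 48 + 6 = 78.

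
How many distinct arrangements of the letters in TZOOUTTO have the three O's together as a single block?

Treat the 3 copies of O as a single block. The multiset to arrange is then {OOO, T, T, T, U, Z}, 6 items in all.
That gives (6)!/(3!) = 120 arrangements.

120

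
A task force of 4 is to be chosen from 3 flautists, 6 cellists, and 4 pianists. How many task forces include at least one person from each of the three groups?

360

Total 4-person selections from all 13: C(13,4) = 715.
Selections missing a whole group: no flautists → C(10,4) = 210; no cellists → C(7,4) = 35; no pianists → C(9,4) = 126.
Add back selections omitting two groups (i.e. drawn from a single group): C(3,4) + C(6,4) + C(4,4) = 16.
By inclusion–exclusion: 715 − 371 + 16 = 360.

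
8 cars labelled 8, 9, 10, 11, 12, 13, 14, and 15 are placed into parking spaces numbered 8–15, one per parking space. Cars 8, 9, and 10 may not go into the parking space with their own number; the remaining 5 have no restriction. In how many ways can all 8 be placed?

27240

Let Aᵢ (for i ∈ {8, 9, 10}) be the placements that put car i in its forbidden parking space. Any j of these fix j positions, leaving (8−j)! ways to fill the rest, and there are C(3,j) ways to pick which j.
By inclusion–exclusion, the number of valid placements is Σ_{j=0}^{3} (−1)^j C(3,j)·(8−j)!.
Computing: 40320 − 15120 + 2160 − 120 = 27240.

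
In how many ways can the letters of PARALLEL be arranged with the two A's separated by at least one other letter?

2520

There are 8!/(3!·2!) = 3360 arrangements of PARALLEL in total.
If the two A's are adjacent, glue them into one block, leaving 7 items to arrange: (7)!/(3!) = 840 ways.
Hence 3360 − 840 = 2520.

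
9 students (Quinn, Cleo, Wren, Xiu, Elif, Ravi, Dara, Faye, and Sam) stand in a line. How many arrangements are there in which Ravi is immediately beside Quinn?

80640

Place the 7 others and the Ravi-Quinn pair as 8 objects in a line; the pair has 2 internal arrangements.
So the count is 2·(8)! = 80640.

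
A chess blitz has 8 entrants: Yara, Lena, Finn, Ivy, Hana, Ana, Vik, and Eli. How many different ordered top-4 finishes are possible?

1680

There are 8 choices for 1st place, 7 for 2nd, and so on down to 5 for position 4.
That gives 8 × 7 × 6 × 5 = 1680.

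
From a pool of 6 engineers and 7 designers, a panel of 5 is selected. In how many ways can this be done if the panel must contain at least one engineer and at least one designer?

Total 5-person selections from all 13: C(13,5) = 1287.
Selections missing a whole group: no engineers → C(7,5) = 21; no designers → C(6,5) = 6.
Both groups omitted at once is impossible, so 1287 − 27 = 1260.

1260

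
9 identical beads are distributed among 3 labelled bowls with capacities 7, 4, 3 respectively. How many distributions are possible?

By stars and bars, unrestricted non-negative solutions to x_1+…+x_3 = 9 number C(9+2,2) = 55.
Subtract solutions that violate a single cap (substitute x_i' = x_i − (cap_i+1)): x_1 ≥ 8 gives C(3,2) = 3; x_2 ≥ 5 gives C(6,2) = 15; x_3 ≥ 4 gives C(7,2) = 21. Together 39.
Add back pairs where two caps are both exceeded: 0 + 0 + 1 = 1.
By inclusion–exclusion the count is 55 − 39 + 1 = 17.

17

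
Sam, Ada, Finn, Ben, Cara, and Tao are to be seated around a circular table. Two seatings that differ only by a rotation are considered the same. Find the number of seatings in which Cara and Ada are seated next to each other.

Glue Cara and Ada into a block (2 internal orders). Seating 5 units around a circle gives (4)! arrangements.
So 2 × (4)! = 2 × 24 = 48.

48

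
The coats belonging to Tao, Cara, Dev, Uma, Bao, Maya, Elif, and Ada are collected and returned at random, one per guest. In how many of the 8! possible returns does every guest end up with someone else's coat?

14833

Let Aᵢ be the assignments in which guest i gets their own coat. We want the size of the complement of A₁∪…∪A_8.
By inclusion–exclusion this is Σ_{j=0}^{8} (−1)^j C(8,j)·(8−j)!.
Computing: 40320 − 40320 + 20160 − 6720 + 1680 − 336 + 56 − 8 + 1 = 14833.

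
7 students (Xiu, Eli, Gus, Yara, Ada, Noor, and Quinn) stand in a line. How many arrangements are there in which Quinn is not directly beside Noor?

There are 7! = 5040 arrangements in all. If Quinn and Noor are adjacent, merging them into one block gives 2·(6)! = 1440 arrangements.
So 5040 − 1440 = 3600 arrangements keep them apart.

3600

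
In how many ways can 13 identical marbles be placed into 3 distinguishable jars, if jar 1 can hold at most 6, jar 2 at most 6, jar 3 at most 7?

28

Ignoring the caps, the number of non-negative solutions to x_1+…+x_3 = 13 is C(15,2) = 105.
Subtract solutions that violate a single cap (substitute x_i' = x_i − (cap_i+1)): x_1 ≥ 7 gives C(8,2) = 28; x_2 ≥ 7 gives C(8,2) = 28; x_3 ≥ 8 gives C(7,2) = 21. Together 77.
No two caps can be exceeded simultaneously, so the pair terms are all 0.
By inclusion–exclusion the count is 105 − 77 + 0 = 28.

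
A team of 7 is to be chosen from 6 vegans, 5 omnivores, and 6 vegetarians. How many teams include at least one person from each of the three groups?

17996

With no constraint there are C(17,7) = 19448 possible selections.
Selections missing a whole group: no vegans → C(11,7) = 330; no omnivores → C(12,7) = 792; no vegetarians → C(11,7) = 330.
Add back selections omitting two groups (i.e. drawn from a single group): C(6,7) + C(5,7) + C(6,7) = 0.
By inclusion–exclusion: 19448 − 1452 + 0 = 17996.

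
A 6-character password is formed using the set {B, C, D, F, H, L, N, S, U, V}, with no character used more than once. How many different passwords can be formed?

With no repetition, fill the 6 characters in order: 10 choices, then 9, down to 5.
That product is 10 × 9 × 8 × 7 × 6 × 5 = 151200.

151200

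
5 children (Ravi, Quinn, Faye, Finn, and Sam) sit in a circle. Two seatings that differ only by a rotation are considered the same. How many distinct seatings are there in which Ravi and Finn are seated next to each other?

Glue Ravi and Finn into a block (2 internal orders). Seating 4 units around a circle gives (3)! arrangements.
So 2 × (3)! = 2 × 6 = 12.

12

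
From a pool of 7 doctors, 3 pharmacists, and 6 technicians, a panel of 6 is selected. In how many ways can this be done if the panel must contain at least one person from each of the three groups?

With no constraint there are C(16,6) = 8008 possible selections.
Selections missing a whole group: no doctors → C(9,6) = 84; no pharmacists → C(13,6) = 1716; no technicians → C(10,6) = 210.
Add back selections omitting two groups (i.e. drawn from a single group): C(7,6) + C(3,6) + C(6,6) = 8.
By inclusion–exclusion: 8008 − 2010 + 8 = 6006.

6006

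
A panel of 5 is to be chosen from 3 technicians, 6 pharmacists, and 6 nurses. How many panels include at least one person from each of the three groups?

1971

Total 5-person selections from all 15: C(15,5) = 3003.
Subtract selections that omit an entire group: no technicians → C(12,5) = 792; no pharmacists → C(9,5) = 126; no nurses → C(9,5) = 126.
Add back selections omitting two groups (i.e. drawn from a single group): C(3,5) + C(6,5) + C(6,5) = 12.
By inclusion–exclusion: 3003 − 1044 + 12 = 1971.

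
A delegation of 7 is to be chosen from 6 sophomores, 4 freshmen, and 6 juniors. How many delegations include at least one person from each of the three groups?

10408

Total 7-person selections from all 16: C(16,7) = 11440.
Selections missing a whole group: no sophomores → C(10,7) = 120; no freshmen → C(12,7) = 792; no juniors → C(10,7) = 120.
Add back selections omitting two groups (i.e. drawn from a single group): C(6,7) + C(4,7) + C(6,7) = 0.
By inclusion–exclusion: 11440 − 1032 + 0 = 10408.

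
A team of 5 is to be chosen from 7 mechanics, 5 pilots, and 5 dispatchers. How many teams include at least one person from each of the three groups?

With no constraint there are C(17,5) = 6188 possible selections.
Subtract selections that omit an entire group: no mechanics → C(10,5) = 252; no pilots → C(12,5) = 792; no dispatchers → C(12,5) = 792.
Add back selections omitting two groups (i.e. drawn from a single group): C(7,5) + C(5,5) + C(5,5) = 23.
By inclusion–exclusion: 6188 − 1836 + 23 = 4375.

4375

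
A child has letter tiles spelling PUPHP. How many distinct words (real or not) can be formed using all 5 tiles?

20

PUPHP has 5 letters with P appearing 3 times.
The number of distinct arrangements is 5!/(3!) = 120/6 = 20.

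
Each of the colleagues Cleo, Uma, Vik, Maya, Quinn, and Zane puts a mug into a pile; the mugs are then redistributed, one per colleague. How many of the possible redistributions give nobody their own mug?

265

Let Aᵢ be the assignments in which colleague i gets their own mug. We want the size of the complement of A₁∪…∪A_6.
By inclusion–exclusion this is Σ_{j=0}^{6} (−1)^j C(6,j)·(6−j)!.
Computing: 720 − 720 + 360 − 120 + 30 − 6 + 1 = 265.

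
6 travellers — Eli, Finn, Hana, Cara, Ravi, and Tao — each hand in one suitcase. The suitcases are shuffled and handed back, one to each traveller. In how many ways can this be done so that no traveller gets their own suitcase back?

Count assignments avoiding every fixed point. For any j of the 6 travellers fixed to their own suitcase, the other 6−j can be arranged in (6−j)! ways.
By inclusion–exclusion this is Σ_{j=0}^{6} (−1)^j C(6,j)·(6−j)!.
Computing: 720 − 720 + 360 − 120 + 30 − 6 + 1 = 265.

265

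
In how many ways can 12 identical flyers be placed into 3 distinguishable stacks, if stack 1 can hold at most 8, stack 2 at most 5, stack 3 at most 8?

Ignoring the caps, the number of non-negative solutions to x_1+…+x_3 = 12 is C(14,2) = 91.
Subtract solutions that violate a single cap (substitute x_i' = x_i − (cap_i+1)): x_1 ≥ 9 gives C(5,2) = 10; x_2 ≥ 6 gives C(8,2) = 28; x_3 ≥ 9 gives C(5,2) = 10. Together 48.
No two caps can be exceeded simultaneously, so the pair terms are all 0.
By inclusion–exclusion the count is 91 − 48 + 0 = 43.

43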